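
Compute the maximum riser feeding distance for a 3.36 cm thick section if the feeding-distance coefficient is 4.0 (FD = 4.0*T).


Formula: FD = 4.0 * T  (riser feeding-distance rule)
FD = 4.0 * 3.36 cm = 13.4400 cm


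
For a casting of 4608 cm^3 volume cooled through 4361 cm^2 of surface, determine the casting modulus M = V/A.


Formula: Casting Modulus M = V / A
M = 4608 cm^3 / 4361 cm^2 = 1.0566 cm

1.0566 cm


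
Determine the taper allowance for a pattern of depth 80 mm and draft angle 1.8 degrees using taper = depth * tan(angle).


Formula: taper = depth * tan(draft_angle)
tan(1.8 deg) = 0.0314263
taper = 80 mm * 0.0314263 = 2.5141 mm

2.5141 mm


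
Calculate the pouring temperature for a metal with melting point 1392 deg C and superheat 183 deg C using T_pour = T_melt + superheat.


Formula: T_pour = T_melt + Superheat
T_pour = 1392 + 183 = 1575 deg C

1575 deg C


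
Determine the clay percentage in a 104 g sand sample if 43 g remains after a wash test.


Formula: Clay% = (W_total - W_washed) / W_total * 100
Clay mass = 104 - 43 = 61 g
Clay% = 61 / 104 * 100 = 58.6538%

Answer: 58.6538%


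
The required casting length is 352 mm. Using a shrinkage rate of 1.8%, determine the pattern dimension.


Formula: L_pattern = L_casting * (1 + shrinkage_rate/100)
Shrinkage factor = 1 + 1.8/100 = 1.018
L_pattern = 352 mm * 1.018 = 358.3360 mm

358.3360 mm


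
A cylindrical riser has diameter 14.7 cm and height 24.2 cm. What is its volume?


Formula: V = pi * (D/2)^2 * H  (cylinder volume)
Radius = D/2 = 14.7/2 = 7.35 cm
V = pi * 7.35^2 * 24.2 = 4107.1439 cm^3


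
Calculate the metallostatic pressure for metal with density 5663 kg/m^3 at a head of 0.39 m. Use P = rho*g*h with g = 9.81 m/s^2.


Formula: P = rho * g * h
rho * g = 5663 * 9.81 = 55554.03 N/m^3
P = 55554.03 * 0.39 = 21666.0717 Pa

Final answer: 21666.0717 Pa


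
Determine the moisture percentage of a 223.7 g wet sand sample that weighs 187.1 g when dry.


Formula: MC = (W_wet - W_dry) / W_wet * 100
Water mass = 223.7 - 187.1 = 36.6 g
MC = 36.6 / 223.7 * 100 = 16.3612%

Final answer: 16.3612%


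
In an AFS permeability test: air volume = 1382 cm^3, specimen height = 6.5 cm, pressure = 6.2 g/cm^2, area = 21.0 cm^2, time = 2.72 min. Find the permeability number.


Formula: Permeability Number P = (V * H) / (p * A * t)
Numerator: V * H = 1382 * 6.5 = 8983.0
Denominator: p * A * t = 6.2 * 21.0 * 2.72 = 354.144
P = 8983.0 / 354.144 = 25.3654

Final answer: 25.3654


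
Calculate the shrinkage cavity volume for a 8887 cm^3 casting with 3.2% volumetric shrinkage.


Formula: V_shrink = V_casting * shrinkage_pct / 100
V_shrink = 8887 cm^3 * 3.2 / 100 = 284.3840 cm^3

Final answer: 284.3840 cm^3


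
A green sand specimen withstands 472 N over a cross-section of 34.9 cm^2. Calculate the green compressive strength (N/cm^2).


Formula: Compressive Strength = Force / Area
Strength = 472 N / 34.9 cm^2 = 13.5244 N/cm^2


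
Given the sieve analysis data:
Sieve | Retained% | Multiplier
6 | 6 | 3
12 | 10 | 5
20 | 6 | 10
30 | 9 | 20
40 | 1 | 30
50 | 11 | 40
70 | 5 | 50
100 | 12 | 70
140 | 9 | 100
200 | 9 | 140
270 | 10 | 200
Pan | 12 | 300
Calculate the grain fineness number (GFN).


Formula: GFN = sum(pct * multiplier) / sum(pct)
sum(pct * multiplier) = 9628
sum(pct) = 100
GFN = 9628 / 100 = 96.28


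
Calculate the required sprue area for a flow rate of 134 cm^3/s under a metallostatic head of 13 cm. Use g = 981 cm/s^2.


Formula: v = sqrt(2*g*h), A = Q/v
Velocity: v = sqrt(2 * 981 * 13) = sqrt(25506) = 159.7060 cm/s
Sprue area: A = Q / v = 134 / 159.7060 = 0.8390 cm^2

Answer: 0.8390 cm^2


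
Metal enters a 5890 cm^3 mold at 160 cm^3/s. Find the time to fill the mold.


Formula: t_fill = V_mold / Q_flow
t = 5890 cm^3 / 160 cm^3/s = 36.8125 s

Answer: 36.8125 s


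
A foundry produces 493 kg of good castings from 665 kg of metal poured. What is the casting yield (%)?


Formula: Casting Yield = (W_good / W_total) * 100
Yield = (493 kg / 665 kg) * 100 = 74.1353%

Answer: 74.1353%


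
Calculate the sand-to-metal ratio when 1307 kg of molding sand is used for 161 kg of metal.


Formula: Sand-to-Metal Ratio = W_sand / W_metal
Ratio = 1307 kg / 161 kg = 8.1180

Answer: 8.1180


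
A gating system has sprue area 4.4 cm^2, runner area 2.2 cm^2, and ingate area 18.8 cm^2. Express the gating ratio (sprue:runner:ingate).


Sprue:Runner:Ingate = 1 : 2.2/4.4 : 18.8/4.4 = 1:0.50:4.27

Final answer: 1:0.50:4.27


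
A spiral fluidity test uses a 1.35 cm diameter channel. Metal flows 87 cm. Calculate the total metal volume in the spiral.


Formula: V = pi * (d/2)^2 * L  (cylinder volume)
Radius = 1.35/2 = 0.675 cm
V = pi * 0.675^2 * 87 = 124.5308 cm^3

Final answer: 124.5308 cm^3


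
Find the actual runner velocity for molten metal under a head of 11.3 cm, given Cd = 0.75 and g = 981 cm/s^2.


Formula: v = Cd * sqrt(2 * g * h)  (Torricelli with discharge coefficient)
2*g*h = 2 * 981 * 11.3 = 22170.6 cm^2/s^2
sqrt(22170.6) = 148.89795 cm/s
v = 0.75 * 148.89795 = 111.6735 cm/s

111.6735 cm/s


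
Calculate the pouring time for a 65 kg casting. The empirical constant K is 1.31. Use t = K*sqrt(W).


Formula: t = K * sqrt(W)
sqrt(W) = sqrt(65) = 8.06226
t = 1.31 * 8.06226 = 10.5616 s

10.5616 s


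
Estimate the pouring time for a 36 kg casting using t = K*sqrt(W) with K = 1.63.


Formula: t = K * sqrt(W)
sqrt(W) = sqrt(36) = 6.00000
t = 1.63 * 6.00000 = 9.7800 s


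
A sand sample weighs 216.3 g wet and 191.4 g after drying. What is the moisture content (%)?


Formula: MC = (W_wet - W_dry) / W_wet * 100
Water mass = 216.3 - 191.4 = 24.9 g
MC = 24.9 / 216.3 * 100 = 11.5118%

Final answer: 11.5118%


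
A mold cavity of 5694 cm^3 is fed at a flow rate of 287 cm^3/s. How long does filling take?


Formula: t_fill = V_mold / Q_flow
t = 5694 cm^3 / 287 cm^3/s = 19.8397 s

19.8397 s


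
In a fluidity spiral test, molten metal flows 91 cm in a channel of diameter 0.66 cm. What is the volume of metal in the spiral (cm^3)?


Formula: V = pi * (d/2)^2 * L  (cylinder volume)
Radius = 0.66/2 = 0.33 cm
V = pi * 0.33^2 * 91 = 31.1329 cm^3

Final answer: 31.1329 cm^3


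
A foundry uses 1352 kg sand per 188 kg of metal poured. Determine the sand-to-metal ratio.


Formula: Sand-to-Metal Ratio = W_sand / W_metal
Ratio = 1352 kg / 188 kg = 7.1915

Final answer: 7.1915


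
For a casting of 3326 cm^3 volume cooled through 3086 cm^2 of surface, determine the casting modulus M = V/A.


Formula: Casting Modulus M = V / A
M = 3326 cm^3 / 3086 cm^2 = 1.0778 cm

Final answer: 1.0778 cm


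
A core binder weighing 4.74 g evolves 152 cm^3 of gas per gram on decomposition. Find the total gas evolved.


Formula: V_gas = W_binder * gas_evolution_rate
V = 4.74 g * 152 cm^3/g = 720.4800 cm^3


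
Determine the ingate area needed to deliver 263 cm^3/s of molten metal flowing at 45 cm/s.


Formula: A_ingate = Q / v  (continuity equation)
A = 263 cm^3/s / 45 cm/s = 5.8444 cm^2

5.8444 cm^2


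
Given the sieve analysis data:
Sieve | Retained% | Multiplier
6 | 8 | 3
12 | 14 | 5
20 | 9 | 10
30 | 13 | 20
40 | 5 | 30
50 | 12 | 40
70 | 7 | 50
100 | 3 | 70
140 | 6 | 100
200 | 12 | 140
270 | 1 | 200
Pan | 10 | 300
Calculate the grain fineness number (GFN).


Formula: GFN = sum(pct * multiplier) / sum(pct)
sum(pct * multiplier) = 7114
sum(pct) = 100
GFN = 7114 / 100 = 71.14


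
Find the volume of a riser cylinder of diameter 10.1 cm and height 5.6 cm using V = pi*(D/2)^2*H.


Formula: V = pi * (D/2)^2 * H  (cylinder volume)
Radius = D/2 = 10.1/2 = 5.05 cm
V = pi * 5.05^2 * 5.6 = 448.6634 cm^3


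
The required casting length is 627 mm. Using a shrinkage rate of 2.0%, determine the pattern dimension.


Formula: L_pattern = L_casting * (1 + shrinkage_rate/100)
Shrinkage factor = 1 + 2.0/100 = 1.02
L_pattern = 627 mm * 1.02 = 639.5400 mm

Answer: 639.5400 mm


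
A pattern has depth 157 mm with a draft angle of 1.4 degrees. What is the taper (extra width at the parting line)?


Formula: taper = depth * tan(draft_angle)
tan(1.4 deg) = 0.0244395
taper = 157 mm * 0.0244395 = 3.8370 mm


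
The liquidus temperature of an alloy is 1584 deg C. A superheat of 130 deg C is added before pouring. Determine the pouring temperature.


Formula: T_pour = T_melt + Superheat
T_pour = 1584 + 130 = 1714 deg C


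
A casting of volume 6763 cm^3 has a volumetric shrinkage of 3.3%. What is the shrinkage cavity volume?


Formula: V_shrink = V_casting * shrinkage_pct / 100
V_shrink = 6763 cm^3 * 3.3 / 100 = 223.1790 cm^3

223.1790 cm^3


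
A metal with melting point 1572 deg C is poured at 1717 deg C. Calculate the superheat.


Formula: Superheat = T_pour - T_melt
Superheat = 1717 - 1572 = 145 deg C

Final answer: 145 deg C


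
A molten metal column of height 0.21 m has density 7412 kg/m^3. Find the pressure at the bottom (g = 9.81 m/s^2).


Formula: P = rho * g * h
rho * g = 7412 * 9.81 = 72711.72 N/m^3
P = 72711.72 * 0.21 = 15269.4612 Pa

Final answer: 15269.4612 Pa


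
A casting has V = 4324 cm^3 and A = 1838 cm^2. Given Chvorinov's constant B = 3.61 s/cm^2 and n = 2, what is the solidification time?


Formula: t_s = B * (V/A)^n  (Chvorinov's rule, n=2)
Modulus M = V/A = 4324/1838 = 2.352557 cm
M^2 = 2.352557^2 = 5.534524 cm^2
t_s = 3.61 * 5.534524 = 19.9796 s

19.9796 s


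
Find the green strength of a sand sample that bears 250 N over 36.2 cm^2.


Formula: Compressive Strength = Force / Area
Strength = 250 N / 36.2 cm^2 = 6.9061 N/cm^2


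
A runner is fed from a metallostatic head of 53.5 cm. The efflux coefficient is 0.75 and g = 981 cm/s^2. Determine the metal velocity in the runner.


Formula: v = Cd * sqrt(2 * g * h)  (Torricelli with discharge coefficient)
2*g*h = 2 * 981 * 53.5 = 104967.0 cm^2/s^2
sqrt(104967.0) = 323.98611 cm/s
v = 0.75 * 323.98611 = 242.9896 cm/s

242.9896 cm/s


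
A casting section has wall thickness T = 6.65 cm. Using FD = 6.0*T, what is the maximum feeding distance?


Formula: FD = 6.0 * T  (riser feeding-distance rule)
FD = 6.0 * 6.65 cm = 39.9000 cm

Answer: 39.9000 cm


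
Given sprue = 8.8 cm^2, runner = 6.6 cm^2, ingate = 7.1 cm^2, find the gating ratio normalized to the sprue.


Sprue:Runner:Ingate = 1 : 6.6/8.8 : 7.1/8.8 = 1:0.75:0.81


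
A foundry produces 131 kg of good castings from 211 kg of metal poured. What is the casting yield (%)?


Formula: Casting Yield = (W_good / W_total) * 100
Yield = (131 kg / 211 kg) * 100 = 62.0853%

Final answer: 62.0853%


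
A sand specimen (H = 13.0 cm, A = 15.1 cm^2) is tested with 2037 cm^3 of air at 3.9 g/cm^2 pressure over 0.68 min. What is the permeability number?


Formula: Permeability Number P = (V * H) / (p * A * t)
Numerator: V * H = 2037 * 13.0 = 26481.0
Denominator: p * A * t = 3.9 * 15.1 * 0.68 = 40.0452
P = 26481.0 / 40.0452 = 661.2778

Final answer: 661.2778


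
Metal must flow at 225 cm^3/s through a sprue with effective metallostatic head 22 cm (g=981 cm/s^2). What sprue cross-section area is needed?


Formula: v = sqrt(2*g*h), A = Q/v
Velocity: v = sqrt(2 * 981 * 22) = sqrt(43164) = 207.7595 cm/s
Sprue area: A = Q / v = 225 / 207.7595 = 1.0830 cm^2

1.0830 cm^2


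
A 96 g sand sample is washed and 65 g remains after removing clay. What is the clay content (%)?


Formula: Clay% = (W_total - W_washed) / W_total * 100
Clay mass = 96 - 65 = 31 g
Clay% = 31 / 96 * 100 = 32.2917%

Answer: 32.2917%


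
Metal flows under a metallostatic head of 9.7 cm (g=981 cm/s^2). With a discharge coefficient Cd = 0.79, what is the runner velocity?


Formula: v = Cd * sqrt(2 * g * h)  (Torricelli with discharge coefficient)
2*g*h = 2 * 981 * 9.7 = 19031.4 cm^2/s^2
sqrt(19031.4) = 137.95434 cm/s
v = 0.79 * 137.95434 = 108.9839 cm/s


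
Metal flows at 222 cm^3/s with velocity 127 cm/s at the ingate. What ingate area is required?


Formula: A_ingate = Q / v  (continuity equation)
A = 222 cm^3/s / 127 cm/s = 1.7480 cm^2


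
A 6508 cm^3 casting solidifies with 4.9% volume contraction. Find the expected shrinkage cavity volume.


Formula: V_shrink = V_casting * shrinkage_pct / 100
V_shrink = 6508 cm^3 * 4.9 / 100 = 318.8920 cm^3

318.8920 cm^3


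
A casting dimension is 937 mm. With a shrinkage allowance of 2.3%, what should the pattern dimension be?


Formula: L_pattern = L_casting * (1 + shrinkage_rate/100)
Shrinkage factor = 1 + 2.3/100 = 1.023
L_pattern = 937 mm * 1.023 = 958.5510 mm


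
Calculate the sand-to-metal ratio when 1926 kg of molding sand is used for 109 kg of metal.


Formula: Sand-to-Metal Ratio = W_sand / W_metal
Ratio = 1926 kg / 109 kg = 17.6697

Final answer: 17.6697


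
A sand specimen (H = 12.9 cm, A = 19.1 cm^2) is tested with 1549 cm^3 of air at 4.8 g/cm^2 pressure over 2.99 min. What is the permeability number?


Formula: Permeability Number P = (V * H) / (p * A * t)
Numerator: V * H = 1549 * 12.9 = 19982.1
Denominator: p * A * t = 4.8 * 19.1 * 2.99 = 274.1232
P = 19982.1 / 274.1232 = 72.8946


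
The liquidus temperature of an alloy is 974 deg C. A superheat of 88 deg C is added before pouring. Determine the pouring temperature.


Formula: T_pour = T_melt + Superheat
T_pour = 974 + 88 = 1062 deg C

Answer: 1062 deg C


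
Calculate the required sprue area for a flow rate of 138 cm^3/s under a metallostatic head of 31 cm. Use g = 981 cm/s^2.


Formula: v = sqrt(2*g*h), A = Q/v
Velocity: v = sqrt(2 * 981 * 31) = sqrt(60822) = 246.6212 cm/s
Sprue area: A = Q / v = 138 / 246.6212 = 0.5596 cm^2


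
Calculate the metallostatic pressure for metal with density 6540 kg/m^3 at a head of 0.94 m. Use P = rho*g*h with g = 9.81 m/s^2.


Formula: P = rho * g * h
rho * g = 6540 * 9.81 = 64157.4 N/m^3
P = 64157.4 * 0.94 = 60307.9560 Pa

60307.9560 Pa


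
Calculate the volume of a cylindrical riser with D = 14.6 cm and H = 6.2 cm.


Formula: V = pi * (D/2)^2 * H  (cylinder volume)
Radius = D/2 = 14.6/2 = 7.3 cm
V = pi * 7.3^2 * 6.2 = 1037.9759 cm^3

Answer: 1037.9759 cm^3


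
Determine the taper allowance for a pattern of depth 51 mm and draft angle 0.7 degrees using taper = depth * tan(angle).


Formula: taper = depth * tan(draft_angle)
tan(0.7 deg) = 0.0122179
taper = 51 mm * 0.0122179 = 0.6231 mm

Final answer: 0.6231 mm


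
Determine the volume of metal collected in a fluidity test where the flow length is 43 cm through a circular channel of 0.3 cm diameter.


Formula: V = pi * (d/2)^2 * L  (cylinder volume)
Radius = 0.3/2 = 0.15 cm
V = pi * 0.15^2 * 43 = 3.0395 cm^3


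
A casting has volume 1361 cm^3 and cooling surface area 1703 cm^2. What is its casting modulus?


Formula: Casting Modulus M = V / A
M = 1361 cm^3 / 1703 cm^2 = 0.7992 cm

0.7992 cm


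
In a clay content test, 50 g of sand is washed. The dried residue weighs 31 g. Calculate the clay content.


Formula: Clay% = (W_total - W_washed) / W_total * 100
Clay mass = 50 - 31 = 19 g
Clay% = 19 / 50 * 100 = 38.0000%

Answer: 38.0000%


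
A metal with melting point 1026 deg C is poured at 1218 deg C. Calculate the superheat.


Formula: Superheat = T_pour - T_melt
Superheat = 1218 - 1026 = 192 deg C

Answer: 192 deg C


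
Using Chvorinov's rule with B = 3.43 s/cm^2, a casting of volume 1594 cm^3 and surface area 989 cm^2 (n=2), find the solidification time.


Formula: t_s = B * (V/A)^n  (Chvorinov's rule, n=2)
Modulus M = V/A = 1594/989 = 1.611729 cm
M^2 = 1.611729^2 = 2.597670 cm^2
t_s = 3.43 * 2.597670 = 8.9100 s

8.9100 s


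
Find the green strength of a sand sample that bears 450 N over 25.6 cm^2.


Formula: Compressive Strength = Force / Area
Strength = 450 N / 25.6 cm^2 = 17.5781 N/cm^2

17.5781 N/cm^2


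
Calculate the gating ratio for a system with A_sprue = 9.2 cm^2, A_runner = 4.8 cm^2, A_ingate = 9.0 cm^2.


Sprue:Runner:Ingate = 1 : 4.8/9.2 : 9.0/9.2 = 1:0.52:0.98

Final answer: 1:0.52:0.98


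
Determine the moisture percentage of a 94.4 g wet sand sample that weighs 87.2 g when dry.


Formula: MC = (W_wet - W_dry) / W_wet * 100
Water mass = 94.4 - 87.2 = 7.2 g
MC = 7.2 / 94.4 * 100 = 7.6271%

7.6271%


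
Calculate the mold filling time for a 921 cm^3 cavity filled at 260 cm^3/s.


Formula: t_fill = V_mold / Q_flow
t = 921 cm^3 / 260 cm^3/s = 3.5423 s


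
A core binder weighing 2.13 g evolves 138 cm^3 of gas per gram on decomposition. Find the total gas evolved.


Formula: V_gas = W_binder * gas_evolution_rate
V = 2.13 g * 138 cm^3/g = 293.9400 cm^3

Final answer: 293.9400 cm^3


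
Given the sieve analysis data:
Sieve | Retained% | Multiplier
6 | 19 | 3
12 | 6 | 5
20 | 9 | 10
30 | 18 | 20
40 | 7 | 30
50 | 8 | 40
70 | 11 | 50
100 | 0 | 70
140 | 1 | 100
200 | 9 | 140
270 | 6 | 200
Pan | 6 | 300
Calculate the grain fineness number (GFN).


Formula: GFN = sum(pct * multiplier) / sum(pct)
sum(pct * multiplier) = 5977
sum(pct) = 100
GFN = 5977 / 100 = 59.77

Answer: 59.77


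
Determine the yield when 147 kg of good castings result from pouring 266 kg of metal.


Formula: Casting Yield = (W_good / W_total) * 100
Yield = (147 kg / 266 kg) * 100 = 55.2632%


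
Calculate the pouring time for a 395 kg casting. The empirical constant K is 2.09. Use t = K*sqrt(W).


Formula: t = K * sqrt(W)
sqrt(W) = sqrt(395) = 19.87461
t = 2.09 * 19.87461 = 41.5379 s

Final answer: 41.5379 s


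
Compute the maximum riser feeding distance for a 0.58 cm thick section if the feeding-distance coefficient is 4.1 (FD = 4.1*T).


Formula: FD = 4.1 * T  (riser feeding-distance rule)
FD = 4.1 * 0.58 cm = 2.3780 cm


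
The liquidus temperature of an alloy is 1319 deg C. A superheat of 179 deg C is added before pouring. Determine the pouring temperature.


Formula: T_pour = T_melt + Superheat
T_pour = 1319 + 179 = 1498 deg C

1498 deg C


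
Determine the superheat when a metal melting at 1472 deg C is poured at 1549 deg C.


Formula: Superheat = T_pour - T_melt
Superheat = 1549 - 1472 = 77 deg C

77 deg C


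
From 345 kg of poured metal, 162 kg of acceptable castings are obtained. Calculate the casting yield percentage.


Formula: Casting Yield = (W_good / W_total) * 100
Yield = (162 kg / 345 kg) * 100 = 46.9565%

Answer: 46.9565%


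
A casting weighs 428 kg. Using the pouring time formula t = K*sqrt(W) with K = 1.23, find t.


Formula: t = K * sqrt(W)
sqrt(W) = sqrt(428) = 20.68816
t = 1.23 * 20.68816 = 25.4464 s

Answer: 25.4464 s


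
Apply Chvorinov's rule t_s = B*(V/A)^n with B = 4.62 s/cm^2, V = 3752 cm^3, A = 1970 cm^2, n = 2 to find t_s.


Formula: t_s = B * (V/A)^n  (Chvorinov's rule, n=2)
Modulus M = V/A = 3752/1970 = 1.904569 cm
M^2 = 1.904569^2 = 3.627383 cm^2
t_s = 4.62 * 3.627383 = 16.7585 s


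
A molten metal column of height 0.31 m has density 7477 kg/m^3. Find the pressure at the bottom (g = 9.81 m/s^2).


Formula: P = rho * g * h
rho * g = 7477 * 9.81 = 73349.37 N/m^3
P = 73349.37 * 0.31 = 22738.3047 Pa

Answer: 22738.3047 Pa


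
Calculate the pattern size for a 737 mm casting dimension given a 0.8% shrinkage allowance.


Formula: L_pattern = L_casting * (1 + shrinkage_rate/100)
Shrinkage factor = 1 + 0.8/100 = 1.008
L_pattern = 737 mm * 1.008 = 742.8960 mm


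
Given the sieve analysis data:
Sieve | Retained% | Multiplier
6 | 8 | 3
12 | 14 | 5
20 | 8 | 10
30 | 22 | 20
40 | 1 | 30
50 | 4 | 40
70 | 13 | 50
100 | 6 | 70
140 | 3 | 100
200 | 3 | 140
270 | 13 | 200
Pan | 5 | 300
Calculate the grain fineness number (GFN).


Formula: GFN = sum(pct * multiplier) / sum(pct)
sum(pct * multiplier) = 6694
sum(pct) = 100
GFN = 6694 / 100 = 66.94


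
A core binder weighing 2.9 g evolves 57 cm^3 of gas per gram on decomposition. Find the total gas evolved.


Formula: V_gas = W_binder * gas_evolution_rate
V = 2.9 g * 57 cm^3/g = 165.3000 cm^3

Final answer: 165.3000 cm^3


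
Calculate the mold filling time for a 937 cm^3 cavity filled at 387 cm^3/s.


Formula: t_fill = V_mold / Q_flow
t = 937 cm^3 / 387 cm^3/s = 2.4212 s

Answer: 2.4212 s


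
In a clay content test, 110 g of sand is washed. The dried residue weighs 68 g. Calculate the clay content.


Formula: Clay% = (W_total - W_washed) / W_total * 100
Clay mass = 110 - 68 = 42 g
Clay% = 42 / 110 * 100 = 38.1818%

Final answer: 38.1818%


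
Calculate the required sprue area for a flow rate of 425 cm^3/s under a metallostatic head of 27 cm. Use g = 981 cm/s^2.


Formula: v = sqrt(2*g*h), A = Q/v
Velocity: v = sqrt(2 * 981 * 27) = sqrt(52974) = 230.1608 cm/s
Sprue area: A = Q / v = 425 / 230.1608 = 1.8465 cm^2


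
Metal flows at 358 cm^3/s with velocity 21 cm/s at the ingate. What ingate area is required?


Formula: A_ingate = Q / v  (continuity equation)
A = 358 cm^3/s / 21 cm/s = 17.0476 cm^2

Answer: 17.0476 cm^2


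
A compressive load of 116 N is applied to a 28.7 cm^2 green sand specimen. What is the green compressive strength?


Formula: Compressive Strength = Force / Area
Strength = 116 N / 28.7 cm^2 = 4.0418 N/cm^2

4.0418 N/cm^2


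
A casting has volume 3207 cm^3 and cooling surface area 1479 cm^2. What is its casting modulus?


Formula: Casting Modulus M = V / A
M = 3207 cm^3 / 1479 cm^2 = 2.1684 cm

2.1684 cm


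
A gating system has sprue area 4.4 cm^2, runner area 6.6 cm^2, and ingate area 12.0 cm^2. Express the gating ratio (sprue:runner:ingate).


Sprue:Runner:Ingate = 1 : 6.6/4.4 : 12.0/4.4 = 1:1.50:2.73

Answer: 1:1.50:2.73


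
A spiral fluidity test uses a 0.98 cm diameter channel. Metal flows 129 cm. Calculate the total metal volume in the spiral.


Formula: V = pi * (d/2)^2 * L  (cylinder volume)
Radius = 0.98/2 = 0.49 cm
V = pi * 0.49^2 * 129 = 97.3042 cm^3

Answer: 97.3042 cm^3


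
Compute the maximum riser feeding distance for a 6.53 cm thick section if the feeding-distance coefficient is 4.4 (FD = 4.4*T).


Formula: FD = 4.4 * T  (riser feeding-distance rule)
FD = 4.4 * 6.53 cm = 28.7320 cm

Answer: 28.7320 cm


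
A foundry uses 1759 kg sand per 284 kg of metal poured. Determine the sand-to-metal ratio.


Formula: Sand-to-Metal Ratio = W_sand / W_metal
Ratio = 1759 kg / 284 kg = 6.1937

Final answer: 6.1937


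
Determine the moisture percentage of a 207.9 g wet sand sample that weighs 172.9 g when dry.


Formula: MC = (W_wet - W_dry) / W_wet * 100
Water mass = 207.9 - 172.9 = 35.0 g
MC = 35.0 / 207.9 * 100 = 16.8350%


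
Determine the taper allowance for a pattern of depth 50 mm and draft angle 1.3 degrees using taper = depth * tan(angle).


Formula: taper = depth * tan(draft_angle)
tan(1.3 deg) = 0.0226932
taper = 50 mm * 0.0226932 = 1.1347 mm

Answer: 1.1347 mm


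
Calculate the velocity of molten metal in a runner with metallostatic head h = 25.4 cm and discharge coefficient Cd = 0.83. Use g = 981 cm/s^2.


Formula: v = Cd * sqrt(2 * g * h)  (Torricelli with discharge coefficient)
2*g*h = 2 * 981 * 25.4 = 49834.8 cm^2/s^2
sqrt(49834.8) = 223.23709 cm/s
v = 0.83 * 223.23709 = 185.2868 cm/s

185.2868 cm/s


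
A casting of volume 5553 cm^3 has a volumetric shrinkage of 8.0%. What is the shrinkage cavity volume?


Formula: V_shrink = V_casting * shrinkage_pct / 100
V_shrink = 5553 cm^3 * 8.0 / 100 = 444.2400 cm^3


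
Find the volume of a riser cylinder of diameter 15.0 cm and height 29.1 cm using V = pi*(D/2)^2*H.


Formula: V = pi * (D/2)^2 * H  (cylinder volume)
Radius = D/2 = 15.0/2 = 7.5 cm
V = pi * 7.5^2 * 29.1 = 5142.3945 cm^3

Answer: 5142.3945 cm^3


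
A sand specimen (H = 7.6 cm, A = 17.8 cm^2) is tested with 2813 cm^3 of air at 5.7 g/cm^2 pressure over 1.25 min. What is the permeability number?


Formula: Permeability Number P = (V * H) / (p * A * t)
Numerator: V * H = 2813 * 7.6 = 21378.8
Denominator: p * A * t = 5.7 * 17.8 * 1.25 = 126.825
P = 21378.8 / 126.825 = 168.5693

Answer: 168.5693


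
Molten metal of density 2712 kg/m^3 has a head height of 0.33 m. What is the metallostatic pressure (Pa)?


Formula: P = rho * g * h
rho * g = 2712 * 9.81 = 26604.72 N/m^3
P = 26604.72 * 0.33 = 8779.5576 Pa

Answer: 8779.5576 Pa


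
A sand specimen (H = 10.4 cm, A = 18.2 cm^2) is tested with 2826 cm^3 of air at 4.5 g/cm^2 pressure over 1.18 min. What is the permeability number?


Formula: Permeability Number P = (V * H) / (p * A * t)
Numerator: V * H = 2826 * 10.4 = 29390.4
Denominator: p * A * t = 4.5 * 18.2 * 1.18 = 96.642
P = 29390.4 / 96.642 = 304.1162

Final answer: 304.1162


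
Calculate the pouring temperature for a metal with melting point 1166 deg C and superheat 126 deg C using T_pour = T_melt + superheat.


Formula: T_pour = T_melt + Superheat
T_pour = 1166 + 126 = 1292 deg C

Answer: 1292 deg C


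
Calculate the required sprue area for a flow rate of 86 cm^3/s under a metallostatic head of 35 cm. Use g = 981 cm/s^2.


Formula: v = sqrt(2*g*h), A = Q/v
Velocity: v = sqrt(2 * 981 * 35) = sqrt(68670) = 262.0496 cm/s
Sprue area: A = Q / v = 86 / 262.0496 = 0.3282 cm^2

Answer: 0.3282 cm^2


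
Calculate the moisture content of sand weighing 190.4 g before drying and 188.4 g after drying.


Formula: MC = (W_wet - W_dry) / W_wet * 100
Water mass = 190.4 - 188.4 = 2.0 g
MC = 2.0 / 190.4 * 100 = 1.0504%


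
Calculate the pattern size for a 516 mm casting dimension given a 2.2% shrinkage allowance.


Formula: L_pattern = L_casting * (1 + shrinkage_rate/100)
Shrinkage factor = 1 + 2.2/100 = 1.022
L_pattern = 516 mm * 1.022 = 527.3520 mm

Final answer: 527.3520 mm


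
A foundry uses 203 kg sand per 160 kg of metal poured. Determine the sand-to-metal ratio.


Formula: Sand-to-Metal Ratio = W_sand / W_metal
Ratio = 203 kg / 160 kg = 1.2688

1.2688


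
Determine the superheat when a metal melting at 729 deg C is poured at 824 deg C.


Formula: Superheat = T_pour - T_melt
Superheat = 824 - 729 = 95 deg C


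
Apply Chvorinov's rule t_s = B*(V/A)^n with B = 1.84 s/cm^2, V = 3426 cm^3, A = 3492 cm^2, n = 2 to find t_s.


Formula: t_s = B * (V/A)^n  (Chvorinov's rule, n=2)
Modulus M = V/A = 3426/3492 = 0.981100 cm
M^2 = 0.981100^2 = 0.962557 cm^2
t_s = 1.84 * 0.962557 = 1.7711 s

Answer: 1.7711 s


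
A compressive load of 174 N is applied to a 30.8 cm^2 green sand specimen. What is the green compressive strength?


Formula: Compressive Strength = Force / Area
Strength = 174 N / 30.8 cm^2 = 5.6494 N/cm^2

5.6494 N/cm^2


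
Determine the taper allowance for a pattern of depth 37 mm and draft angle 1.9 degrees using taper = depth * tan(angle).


Formula: taper = depth * tan(draft_angle)
tan(1.9 deg) = 0.0331734
taper = 37 mm * 0.0331734 = 1.2274 mm

Final answer: 1.2274 mm


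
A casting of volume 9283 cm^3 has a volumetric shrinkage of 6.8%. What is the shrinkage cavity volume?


Formula: V_shrink = V_casting * shrinkage_pct / 100
V_shrink = 9283 cm^3 * 6.8 / 100 = 631.2440 cm^3

Answer: 631.2440 cm^3


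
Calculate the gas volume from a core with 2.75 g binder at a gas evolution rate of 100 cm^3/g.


Formula: V_gas = W_binder * gas_evolution_rate
V = 2.75 g * 100 cm^3/g = 275.0000 cm^3

Final answer: 275.0000 cm^3


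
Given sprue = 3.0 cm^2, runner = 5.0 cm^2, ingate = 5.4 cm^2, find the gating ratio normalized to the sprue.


Sprue:Runner:Ingate = 1 : 5.0/3.0 : 5.4/3.0 = 1:1.67:1.80

Final answer: 1:1.67:1.80


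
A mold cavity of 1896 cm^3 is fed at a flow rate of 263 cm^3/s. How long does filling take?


Formula: t_fill = V_mold / Q_flow
t = 1896 cm^3 / 263 cm^3/s = 7.2091 s

Answer: 7.2091 s


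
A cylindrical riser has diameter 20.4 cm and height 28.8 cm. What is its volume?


Formula: V = pi * (D/2)^2 * H  (cylinder volume)
Radius = D/2 = 20.4/2 = 10.2 cm
V = pi * 10.2^2 * 28.8 = 9413.3174 cm^3

9413.3174 cm^3


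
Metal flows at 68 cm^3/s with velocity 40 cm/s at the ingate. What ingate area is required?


Formula: A_ingate = Q / v  (continuity equation)
A = 68 cm^3/s / 40 cm/s = 1.7000 cm^2

Final answer: 1.7000 cm^2


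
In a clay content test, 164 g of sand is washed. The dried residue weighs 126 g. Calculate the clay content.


Formula: Clay% = (W_total - W_washed) / W_total * 100
Clay mass = 164 - 126 = 38 g
Clay% = 38 / 164 * 100 = 23.1707%

Answer: 23.1707%


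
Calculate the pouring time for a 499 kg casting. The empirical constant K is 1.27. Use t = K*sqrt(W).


Formula: t = K * sqrt(W)
sqrt(W) = sqrt(499) = 22.33831
t = 1.27 * 22.33831 = 28.3697 s

Answer: 28.3697 s


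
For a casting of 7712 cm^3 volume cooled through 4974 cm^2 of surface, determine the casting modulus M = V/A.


Formula: Casting Modulus M = V / A
M = 7712 cm^3 / 4974 cm^2 = 1.5505 cm

1.5505 cm


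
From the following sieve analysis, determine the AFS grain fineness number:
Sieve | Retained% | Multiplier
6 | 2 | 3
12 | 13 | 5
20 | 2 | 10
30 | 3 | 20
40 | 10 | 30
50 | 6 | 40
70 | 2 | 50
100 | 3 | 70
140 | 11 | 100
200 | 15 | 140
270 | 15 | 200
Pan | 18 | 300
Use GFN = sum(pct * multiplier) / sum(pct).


Formula: GFN = sum(pct * multiplier) / sum(pct)
sum(pct * multiplier) = 12601
sum(pct) = 100
GFN = 12601 / 100 = 126.01


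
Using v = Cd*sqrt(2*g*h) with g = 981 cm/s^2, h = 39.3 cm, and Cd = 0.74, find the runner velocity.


Formula: v = Cd * sqrt(2 * g * h)  (Torricelli with discharge coefficient)
2*g*h = 2 * 981 * 39.3 = 77106.6 cm^2/s^2
sqrt(77106.6) = 277.68075 cm/s
v = 0.74 * 277.68075 = 205.4838 cm/s

Final answer: 205.4838 cm/s


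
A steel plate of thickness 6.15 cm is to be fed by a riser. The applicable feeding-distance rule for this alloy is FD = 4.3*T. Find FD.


Formula: FD = 4.3 * T  (riser feeding-distance rule)
FD = 4.3 * 6.15 cm = 26.4450 cm

26.4450 cm


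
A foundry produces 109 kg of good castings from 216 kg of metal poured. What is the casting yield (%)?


Formula: Casting Yield = (W_good / W_total) * 100
Yield = (109 kg / 216 kg) * 100 = 50.4630%

Final answer: 50.4630%


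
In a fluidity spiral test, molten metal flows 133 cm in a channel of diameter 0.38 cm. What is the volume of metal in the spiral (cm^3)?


Formula: V = pi * (d/2)^2 * L  (cylinder volume)
Radius = 0.38/2 = 0.19 cm
V = pi * 0.19^2 * 133 = 15.0837 cm^3

15.0837 cm^3


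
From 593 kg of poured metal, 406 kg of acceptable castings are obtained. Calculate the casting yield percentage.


Formula: Casting Yield = (W_good / W_total) * 100
Yield = (406 kg / 593 kg) * 100 = 68.4654%

Final answer: 68.4654%


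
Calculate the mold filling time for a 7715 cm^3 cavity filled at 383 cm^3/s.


Formula: t_fill = V_mold / Q_flow
t = 7715 cm^3 / 383 cm^3/s = 20.1436 s


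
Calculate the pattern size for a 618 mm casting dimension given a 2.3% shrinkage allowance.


Formula: L_pattern = L_casting * (1 + shrinkage_rate/100)
Shrinkage factor = 1 + 2.3/100 = 1.023
L_pattern = 618 mm * 1.023 = 632.2140 mm


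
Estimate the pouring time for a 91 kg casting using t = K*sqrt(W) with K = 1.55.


Formula: t = K * sqrt(W)
sqrt(W) = sqrt(91) = 9.53939
t = 1.55 * 9.53939 = 14.7861 s


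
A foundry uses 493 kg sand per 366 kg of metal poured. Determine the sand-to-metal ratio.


Formula: Sand-to-Metal Ratio = W_sand / W_metal
Ratio = 493 kg / 366 kg = 1.3470

Final answer: 1.3470


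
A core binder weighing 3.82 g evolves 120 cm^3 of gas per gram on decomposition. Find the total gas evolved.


Formula: V_gas = W_binder * gas_evolution_rate
V = 3.82 g * 120 cm^3/g = 458.4000 cm^3


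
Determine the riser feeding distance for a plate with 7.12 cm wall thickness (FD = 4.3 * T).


Formula: FD = 4.3 * T  (riser feeding-distance rule)
FD = 4.3 * 7.12 cm = 30.6160 cm

Final answer: 30.6160 cm


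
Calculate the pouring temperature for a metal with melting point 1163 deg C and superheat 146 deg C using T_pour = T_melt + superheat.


Formula: T_pour = T_melt + Superheat
T_pour = 1163 + 146 = 1309 deg C

1309 deg C


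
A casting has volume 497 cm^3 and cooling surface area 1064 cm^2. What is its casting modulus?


Formula: Casting Modulus M = V / A
M = 497 cm^3 / 1064 cm^2 = 0.4671 cm

Answer: 0.4671 cm


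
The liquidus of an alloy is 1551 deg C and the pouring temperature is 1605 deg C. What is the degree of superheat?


Formula: Superheat = T_pour - T_melt
Superheat = 1605 - 1551 = 54 deg C

Final answer: 54 deg C


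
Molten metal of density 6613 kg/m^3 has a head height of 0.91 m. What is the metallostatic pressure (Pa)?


Formula: P = rho * g * h
rho * g = 6613 * 9.81 = 64873.53 N/m^3
P = 64873.53 * 0.91 = 59034.9123 Pa

59034.9123 Pa


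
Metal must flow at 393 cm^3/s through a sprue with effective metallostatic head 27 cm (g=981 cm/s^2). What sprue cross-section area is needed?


Formula: v = sqrt(2*g*h), A = Q/v
Velocity: v = sqrt(2 * 981 * 27) = sqrt(52974) = 230.1608 cm/s
Sprue area: A = Q / v = 393 / 230.1608 = 1.7075 cm^2

1.7075 cm^2


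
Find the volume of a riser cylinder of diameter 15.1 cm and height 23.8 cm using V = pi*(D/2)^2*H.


Formula: V = pi * (D/2)^2 * H  (cylinder volume)
Radius = D/2 = 15.1/2 = 7.55 cm
V = pi * 7.55^2 * 23.8 = 4262.0715 cm^3

4262.0715 cm^3


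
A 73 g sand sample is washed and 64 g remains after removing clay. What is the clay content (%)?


Formula: Clay% = (W_total - W_washed) / W_total * 100
Clay mass = 73 - 64 = 9 g
Clay% = 9 / 73 * 100 = 12.3288%


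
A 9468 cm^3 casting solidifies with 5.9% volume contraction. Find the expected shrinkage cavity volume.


Formula: V_shrink = V_casting * shrinkage_pct / 100
V_shrink = 9468 cm^3 * 5.9 / 100 = 558.6120 cm^3


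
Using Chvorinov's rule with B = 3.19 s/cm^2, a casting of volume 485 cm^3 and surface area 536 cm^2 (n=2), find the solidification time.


Formula: t_s = B * (V/A)^n  (Chvorinov's rule, n=2)
Modulus M = V/A = 485/536 = 0.904851 cm
M^2 = 0.904851^2 = 0.818755 cm^2
t_s = 3.19 * 0.818755 = 2.6118 s

Final answer: 2.6118 s


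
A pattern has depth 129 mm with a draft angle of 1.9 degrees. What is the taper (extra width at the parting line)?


Formula: taper = depth * tan(draft_angle)
tan(1.9 deg) = 0.0331734
taper = 129 mm * 0.0331734 = 4.2794 mm


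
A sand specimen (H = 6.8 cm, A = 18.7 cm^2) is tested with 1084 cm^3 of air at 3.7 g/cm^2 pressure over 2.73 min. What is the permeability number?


Formula: Permeability Number P = (V * H) / (p * A * t)
Numerator: V * H = 1084 * 6.8 = 7371.2
Denominator: p * A * t = 3.7 * 18.7 * 2.73 = 188.8887
P = 7371.2 / 188.8887 = 39.0240

Final answer: 39.0240


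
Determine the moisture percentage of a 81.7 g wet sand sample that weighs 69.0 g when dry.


Formula: MC = (W_wet - W_dry) / W_wet * 100
Water mass = 81.7 - 69.0 = 12.7 g
MC = 12.7 / 81.7 * 100 = 15.5447%

15.5447%


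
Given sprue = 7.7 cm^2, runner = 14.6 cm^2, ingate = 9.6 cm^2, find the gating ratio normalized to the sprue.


Sprue:Runner:Ingate = 1 : 14.6/7.7 : 9.6/7.7 = 1:1.90:1.25


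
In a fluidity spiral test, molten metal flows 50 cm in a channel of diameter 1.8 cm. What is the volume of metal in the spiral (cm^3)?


Formula: V = pi * (d/2)^2 * L  (cylinder volume)
Radius = 1.8/2 = 0.9 cm
V = pi * 0.9^2 * 50 = 127.2345 cm^3

127.2345 cm^3


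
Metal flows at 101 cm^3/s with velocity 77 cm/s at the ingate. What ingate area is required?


Formula: A_ingate = Q / v  (continuity equation)
A = 101 cm^3/s / 77 cm/s = 1.3117 cm^2

Final answer: 1.3117 cm^2


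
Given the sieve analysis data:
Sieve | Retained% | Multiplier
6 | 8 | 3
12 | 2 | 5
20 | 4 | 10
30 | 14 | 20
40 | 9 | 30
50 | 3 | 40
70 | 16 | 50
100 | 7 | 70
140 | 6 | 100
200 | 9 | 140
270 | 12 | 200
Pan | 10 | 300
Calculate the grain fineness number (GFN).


Formula: GFN = sum(pct * multiplier) / sum(pct)
sum(pct * multiplier) = 9294
sum(pct) = 100
GFN = 9294 / 100 = 92.94

Final answer: 92.94


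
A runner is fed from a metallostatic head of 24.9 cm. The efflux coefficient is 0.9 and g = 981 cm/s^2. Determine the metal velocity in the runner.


Formula: v = Cd * sqrt(2 * g * h)  (Torricelli with discharge coefficient)
2*g*h = 2 * 981 * 24.9 = 48853.8 cm^2/s^2
sqrt(48853.8) = 221.02896 cm/s
v = 0.9 * 221.02896 = 198.9261 cm/s

Answer: 198.9261 cm/s


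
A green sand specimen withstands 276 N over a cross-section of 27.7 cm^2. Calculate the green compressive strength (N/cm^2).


Formula: Compressive Strength = Force / Area
Strength = 276 N / 27.7 cm^2 = 9.9639 N/cm^2

Answer: 9.9639 N/cm^2


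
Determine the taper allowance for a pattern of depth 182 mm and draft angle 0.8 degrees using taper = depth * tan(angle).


Formula: taper = depth * tan(draft_angle)
tan(0.8 deg) = 0.0139635
taper = 182 mm * 0.0139635 = 2.5414 mm

Final answer: 2.5414 mm


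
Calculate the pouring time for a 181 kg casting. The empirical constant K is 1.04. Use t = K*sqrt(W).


Formula: t = K * sqrt(W)
sqrt(W) = sqrt(181) = 13.45362
t = 1.04 * 13.45362 = 13.9918 s

Answer: 13.9918 s


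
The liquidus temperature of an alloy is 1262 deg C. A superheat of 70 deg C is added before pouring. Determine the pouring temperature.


Formula: T_pour = T_melt + Superheat
T_pour = 1262 + 70 = 1332 deg C

Answer: 1332 deg C


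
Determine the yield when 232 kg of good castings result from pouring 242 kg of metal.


Formula: Casting Yield = (W_good / W_total) * 100
Yield = (232 kg / 242 kg) * 100 = 95.8678%

Final answer: 95.8678%


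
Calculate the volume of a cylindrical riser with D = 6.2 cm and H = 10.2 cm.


Formula: V = pi * (D/2)^2 * H  (cylinder volume)
Radius = D/2 = 6.2/2 = 3.1 cm
V = pi * 3.1^2 * 10.2 = 307.9452 cm^3


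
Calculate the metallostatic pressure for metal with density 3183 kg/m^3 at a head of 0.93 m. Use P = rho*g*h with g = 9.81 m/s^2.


Formula: P = rho * g * h
rho * g = 3183 * 9.81 = 31225.23 N/m^3
P = 31225.23 * 0.93 = 29039.4639 Pa

Final answer: 29039.4639 Pa


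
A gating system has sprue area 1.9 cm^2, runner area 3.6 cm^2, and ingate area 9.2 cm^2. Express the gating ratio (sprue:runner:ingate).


Sprue:Runner:Ingate = 1 : 3.6/1.9 : 9.2/1.9 = 1:1.89:4.84

Final answer: 1:1.89:4.84


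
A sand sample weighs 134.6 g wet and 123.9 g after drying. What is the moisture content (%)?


Formula: MC = (W_wet - W_dry) / W_wet * 100
Water mass = 134.6 - 123.9 = 10.7 g
MC = 10.7 / 134.6 * 100 = 7.9495%

7.9495%


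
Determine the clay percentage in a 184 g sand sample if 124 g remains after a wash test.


Formula: Clay% = (W_total - W_washed) / W_total * 100
Clay mass = 184 - 124 = 60 g
Clay% = 60 / 184 * 100 = 32.6087%

32.6087%


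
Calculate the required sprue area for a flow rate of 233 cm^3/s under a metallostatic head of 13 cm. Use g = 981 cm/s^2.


Formula: v = sqrt(2*g*h), A = Q/v
Velocity: v = sqrt(2 * 981 * 13) = sqrt(25506) = 159.7060 cm/s
Sprue area: A = Q / v = 233 / 159.7060 = 1.4589 cm^2

Answer: 1.4589 cm^2


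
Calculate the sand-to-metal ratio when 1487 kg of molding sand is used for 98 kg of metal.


Formula: Sand-to-Metal Ratio = W_sand / W_metal
Ratio = 1487 kg / 98 kg = 15.1735

15.1735


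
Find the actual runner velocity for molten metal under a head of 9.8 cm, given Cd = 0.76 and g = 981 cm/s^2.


Formula: v = Cd * sqrt(2 * g * h)  (Torricelli with discharge coefficient)
2*g*h = 2 * 981 * 9.8 = 19227.6 cm^2/s^2
sqrt(19227.6) = 138.66362 cm/s
v = 0.76 * 138.66362 = 105.3844 cm/s

Final answer: 105.3844 cm/s


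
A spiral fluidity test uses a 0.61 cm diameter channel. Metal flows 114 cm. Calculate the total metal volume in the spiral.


Formula: V = pi * (d/2)^2 * L  (cylinder volume)
Radius = 0.61/2 = 0.305 cm
V = pi * 0.305^2 * 114 = 33.3161 cm^3

Final answer: 33.3161 cm^3


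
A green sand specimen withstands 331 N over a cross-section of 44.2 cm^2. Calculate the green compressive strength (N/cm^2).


Formula: Compressive Strength = Force / Area
Strength = 331 N / 44.2 cm^2 = 7.4887 N/cm^2

Answer: 7.4887 N/cm^2
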